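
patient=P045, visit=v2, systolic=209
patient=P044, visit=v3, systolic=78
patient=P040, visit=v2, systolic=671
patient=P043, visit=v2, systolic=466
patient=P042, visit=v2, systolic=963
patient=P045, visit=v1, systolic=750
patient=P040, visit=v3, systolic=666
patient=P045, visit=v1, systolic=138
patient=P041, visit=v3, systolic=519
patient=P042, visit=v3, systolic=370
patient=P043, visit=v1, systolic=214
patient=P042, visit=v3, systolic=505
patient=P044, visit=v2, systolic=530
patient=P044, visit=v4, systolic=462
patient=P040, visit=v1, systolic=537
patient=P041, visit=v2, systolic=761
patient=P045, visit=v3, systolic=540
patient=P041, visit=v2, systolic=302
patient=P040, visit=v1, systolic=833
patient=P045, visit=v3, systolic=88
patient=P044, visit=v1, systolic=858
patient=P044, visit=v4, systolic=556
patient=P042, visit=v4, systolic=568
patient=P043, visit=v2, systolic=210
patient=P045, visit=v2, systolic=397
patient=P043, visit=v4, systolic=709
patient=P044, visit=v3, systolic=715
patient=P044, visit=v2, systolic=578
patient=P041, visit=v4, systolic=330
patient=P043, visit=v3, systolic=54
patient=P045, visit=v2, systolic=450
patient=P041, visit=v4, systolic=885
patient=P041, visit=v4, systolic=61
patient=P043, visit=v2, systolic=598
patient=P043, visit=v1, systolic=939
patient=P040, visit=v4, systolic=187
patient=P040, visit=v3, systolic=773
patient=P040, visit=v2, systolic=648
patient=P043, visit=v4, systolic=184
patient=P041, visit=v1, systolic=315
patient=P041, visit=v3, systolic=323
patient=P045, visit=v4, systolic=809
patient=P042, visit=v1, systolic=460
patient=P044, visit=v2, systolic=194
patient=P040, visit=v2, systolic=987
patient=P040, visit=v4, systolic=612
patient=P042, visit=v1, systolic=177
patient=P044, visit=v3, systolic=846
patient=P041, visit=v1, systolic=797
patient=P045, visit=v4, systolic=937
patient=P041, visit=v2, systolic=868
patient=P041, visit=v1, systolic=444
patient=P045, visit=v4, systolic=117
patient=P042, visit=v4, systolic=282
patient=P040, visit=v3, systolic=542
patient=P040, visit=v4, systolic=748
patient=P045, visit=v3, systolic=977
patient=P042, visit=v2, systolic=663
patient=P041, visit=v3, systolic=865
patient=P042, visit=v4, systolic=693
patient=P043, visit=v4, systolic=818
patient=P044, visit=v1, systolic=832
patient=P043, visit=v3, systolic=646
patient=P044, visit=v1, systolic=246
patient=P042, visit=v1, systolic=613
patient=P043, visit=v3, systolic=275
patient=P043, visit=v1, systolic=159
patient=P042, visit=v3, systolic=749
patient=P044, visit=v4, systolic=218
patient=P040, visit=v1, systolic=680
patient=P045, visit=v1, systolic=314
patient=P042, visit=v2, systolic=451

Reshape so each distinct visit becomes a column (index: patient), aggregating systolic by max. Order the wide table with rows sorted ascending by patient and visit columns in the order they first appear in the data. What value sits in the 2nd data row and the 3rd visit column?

797

With rows sorted ascending by patient, row 2 is patient=P041. visit columns in first-appearance order: v2, v3, v1, v4; column 3 is v1.
Long rows with patient=P041, visit=v1: max(315, 797, 444) = 797.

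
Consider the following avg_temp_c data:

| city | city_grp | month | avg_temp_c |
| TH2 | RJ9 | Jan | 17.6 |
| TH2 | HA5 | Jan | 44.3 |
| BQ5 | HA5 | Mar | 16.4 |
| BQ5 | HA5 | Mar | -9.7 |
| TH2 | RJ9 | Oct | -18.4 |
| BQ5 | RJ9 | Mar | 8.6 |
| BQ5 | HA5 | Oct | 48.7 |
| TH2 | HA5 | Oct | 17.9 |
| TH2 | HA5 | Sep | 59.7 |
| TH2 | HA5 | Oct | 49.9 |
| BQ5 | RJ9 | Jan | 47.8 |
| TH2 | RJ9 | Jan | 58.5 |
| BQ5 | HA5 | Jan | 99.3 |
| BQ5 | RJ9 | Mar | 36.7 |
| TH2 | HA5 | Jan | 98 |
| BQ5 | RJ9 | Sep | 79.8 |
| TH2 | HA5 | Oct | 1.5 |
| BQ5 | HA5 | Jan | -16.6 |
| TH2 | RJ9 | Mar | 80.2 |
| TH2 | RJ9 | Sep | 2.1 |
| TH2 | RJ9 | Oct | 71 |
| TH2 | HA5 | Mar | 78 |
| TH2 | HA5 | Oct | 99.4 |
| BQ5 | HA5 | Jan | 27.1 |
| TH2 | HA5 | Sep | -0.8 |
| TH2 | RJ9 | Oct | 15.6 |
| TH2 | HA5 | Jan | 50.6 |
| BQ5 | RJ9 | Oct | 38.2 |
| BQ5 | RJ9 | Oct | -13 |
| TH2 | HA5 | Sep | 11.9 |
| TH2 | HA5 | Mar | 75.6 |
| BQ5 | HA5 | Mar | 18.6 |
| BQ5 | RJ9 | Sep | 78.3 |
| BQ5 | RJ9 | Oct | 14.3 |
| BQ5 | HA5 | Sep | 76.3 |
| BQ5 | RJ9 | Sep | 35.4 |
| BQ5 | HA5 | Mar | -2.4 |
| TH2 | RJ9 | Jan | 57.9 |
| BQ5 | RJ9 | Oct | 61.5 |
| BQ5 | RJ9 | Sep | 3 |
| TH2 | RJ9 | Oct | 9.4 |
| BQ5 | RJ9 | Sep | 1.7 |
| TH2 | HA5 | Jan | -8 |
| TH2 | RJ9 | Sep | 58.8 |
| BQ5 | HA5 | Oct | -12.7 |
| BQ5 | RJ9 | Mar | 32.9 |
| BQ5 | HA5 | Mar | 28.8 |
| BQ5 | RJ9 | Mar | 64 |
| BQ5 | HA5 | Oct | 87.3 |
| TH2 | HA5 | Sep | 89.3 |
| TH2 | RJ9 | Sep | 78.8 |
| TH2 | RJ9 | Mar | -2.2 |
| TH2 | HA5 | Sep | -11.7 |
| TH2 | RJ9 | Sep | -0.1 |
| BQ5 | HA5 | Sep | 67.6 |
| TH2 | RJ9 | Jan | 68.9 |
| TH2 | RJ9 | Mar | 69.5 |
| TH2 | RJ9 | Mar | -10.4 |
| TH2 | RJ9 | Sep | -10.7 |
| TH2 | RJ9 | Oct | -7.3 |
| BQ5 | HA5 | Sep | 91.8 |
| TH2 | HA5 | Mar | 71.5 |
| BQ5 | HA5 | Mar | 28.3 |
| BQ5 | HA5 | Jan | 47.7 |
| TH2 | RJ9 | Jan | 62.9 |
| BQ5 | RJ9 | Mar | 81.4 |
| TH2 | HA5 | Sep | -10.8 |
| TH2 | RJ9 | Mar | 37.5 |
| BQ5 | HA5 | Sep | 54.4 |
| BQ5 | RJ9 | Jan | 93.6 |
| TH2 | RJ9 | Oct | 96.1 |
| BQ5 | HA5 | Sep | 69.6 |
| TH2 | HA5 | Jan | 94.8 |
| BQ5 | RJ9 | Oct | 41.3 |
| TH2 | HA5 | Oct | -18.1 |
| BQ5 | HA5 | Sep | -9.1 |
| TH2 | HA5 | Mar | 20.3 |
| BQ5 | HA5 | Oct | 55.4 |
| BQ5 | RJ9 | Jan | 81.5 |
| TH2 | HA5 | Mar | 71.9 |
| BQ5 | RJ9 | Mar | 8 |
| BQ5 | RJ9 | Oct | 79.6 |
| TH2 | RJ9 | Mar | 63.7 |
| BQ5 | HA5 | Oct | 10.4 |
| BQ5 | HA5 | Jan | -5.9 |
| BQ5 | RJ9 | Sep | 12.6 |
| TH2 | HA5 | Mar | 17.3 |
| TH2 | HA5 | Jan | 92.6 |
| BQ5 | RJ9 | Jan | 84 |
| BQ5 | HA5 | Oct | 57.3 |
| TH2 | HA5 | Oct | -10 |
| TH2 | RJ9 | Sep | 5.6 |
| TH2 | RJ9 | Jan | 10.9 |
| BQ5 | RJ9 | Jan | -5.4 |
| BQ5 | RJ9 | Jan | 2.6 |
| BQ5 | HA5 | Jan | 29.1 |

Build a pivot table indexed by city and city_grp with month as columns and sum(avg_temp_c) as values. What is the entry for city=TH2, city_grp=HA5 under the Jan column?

372.3

Rows with city=TH2, city_grp=HA5 and month=Jan: avg_temp_c values are 44.3, 98, 50.6, -8, 94.8, 92.6.
44.3 + 98 + 50.6 + -8 + 94.8 + 92.6 = 372.3.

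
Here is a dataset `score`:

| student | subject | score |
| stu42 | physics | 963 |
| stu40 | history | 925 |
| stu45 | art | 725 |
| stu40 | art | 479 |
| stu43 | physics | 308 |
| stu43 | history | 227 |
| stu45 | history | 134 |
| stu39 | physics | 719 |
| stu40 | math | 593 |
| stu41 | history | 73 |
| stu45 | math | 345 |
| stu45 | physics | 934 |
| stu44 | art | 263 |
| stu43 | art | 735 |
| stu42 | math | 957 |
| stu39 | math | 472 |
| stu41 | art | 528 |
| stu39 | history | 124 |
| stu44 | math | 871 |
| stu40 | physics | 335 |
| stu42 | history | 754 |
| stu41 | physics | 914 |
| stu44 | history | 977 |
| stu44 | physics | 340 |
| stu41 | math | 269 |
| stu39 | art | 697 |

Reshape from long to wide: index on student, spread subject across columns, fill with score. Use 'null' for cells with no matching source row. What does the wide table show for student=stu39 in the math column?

The long row with student=stu39, subject=math has score=472.

472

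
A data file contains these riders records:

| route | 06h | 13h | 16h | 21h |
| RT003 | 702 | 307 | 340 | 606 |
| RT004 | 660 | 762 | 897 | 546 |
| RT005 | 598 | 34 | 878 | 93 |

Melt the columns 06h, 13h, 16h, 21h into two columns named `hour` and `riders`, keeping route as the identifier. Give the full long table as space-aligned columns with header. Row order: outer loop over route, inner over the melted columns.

Each (route, column) pair becomes one row: 3 × 4 = 12 rows.
For example, (RT003, 06h) → riders=702.

route  hour  riders
RT003  06h   702   
RT003  13h   307   
RT003  16h   340   
RT003  21h   606   
RT004  06h   660   
RT004  13h   762   
RT004  16h   897   
RT004  21h   546   
RT005  06h   598   
RT005  13h   34    
RT005  16h   878   
RT005  21h   93    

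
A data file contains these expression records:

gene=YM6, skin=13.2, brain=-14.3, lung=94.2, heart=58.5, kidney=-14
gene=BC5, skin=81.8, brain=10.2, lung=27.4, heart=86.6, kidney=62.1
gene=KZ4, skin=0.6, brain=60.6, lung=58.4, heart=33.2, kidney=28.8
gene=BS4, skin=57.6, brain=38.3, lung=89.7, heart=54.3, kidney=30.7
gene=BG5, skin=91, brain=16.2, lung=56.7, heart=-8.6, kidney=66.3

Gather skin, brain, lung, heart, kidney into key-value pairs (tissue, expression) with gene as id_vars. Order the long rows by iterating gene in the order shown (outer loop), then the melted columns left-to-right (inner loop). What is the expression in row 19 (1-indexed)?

54.3

25 rows total (5 × 5). Row 19: index ⌊(19-1)/5⌋ = 3 into gene → BS4; (19-1) mod 5 = 3 into the melted columns → heart.
So row 19 is (BS4, heart, 54.3); expression = 54.3.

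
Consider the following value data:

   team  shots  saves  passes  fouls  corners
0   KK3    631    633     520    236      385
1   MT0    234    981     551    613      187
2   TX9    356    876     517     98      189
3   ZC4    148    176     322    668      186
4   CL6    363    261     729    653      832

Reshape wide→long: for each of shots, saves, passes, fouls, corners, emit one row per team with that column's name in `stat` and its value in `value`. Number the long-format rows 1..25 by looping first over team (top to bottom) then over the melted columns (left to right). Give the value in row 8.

551

25 rows total (5 × 5). Row 8: index ⌊(8-1)/5⌋ = 1 into team → MT0; (8-1) mod 5 = 2 into the melted columns → passes.
So row 8 is (MT0, passes, 551); value = 551.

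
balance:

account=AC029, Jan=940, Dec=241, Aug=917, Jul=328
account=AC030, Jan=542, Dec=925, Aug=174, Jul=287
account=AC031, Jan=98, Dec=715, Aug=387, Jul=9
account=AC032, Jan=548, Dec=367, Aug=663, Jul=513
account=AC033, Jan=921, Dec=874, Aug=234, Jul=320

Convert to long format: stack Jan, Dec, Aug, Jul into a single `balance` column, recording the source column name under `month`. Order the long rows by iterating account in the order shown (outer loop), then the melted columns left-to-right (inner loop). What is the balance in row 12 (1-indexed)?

20 rows total (5 × 4). Row 12: index ⌊(12-1)/4⌋ = 2 into account → AC031; (12-1) mod 4 = 3 into the melted columns → Jul.
So row 12 is (AC031, Jul, 9); balance = 9.

9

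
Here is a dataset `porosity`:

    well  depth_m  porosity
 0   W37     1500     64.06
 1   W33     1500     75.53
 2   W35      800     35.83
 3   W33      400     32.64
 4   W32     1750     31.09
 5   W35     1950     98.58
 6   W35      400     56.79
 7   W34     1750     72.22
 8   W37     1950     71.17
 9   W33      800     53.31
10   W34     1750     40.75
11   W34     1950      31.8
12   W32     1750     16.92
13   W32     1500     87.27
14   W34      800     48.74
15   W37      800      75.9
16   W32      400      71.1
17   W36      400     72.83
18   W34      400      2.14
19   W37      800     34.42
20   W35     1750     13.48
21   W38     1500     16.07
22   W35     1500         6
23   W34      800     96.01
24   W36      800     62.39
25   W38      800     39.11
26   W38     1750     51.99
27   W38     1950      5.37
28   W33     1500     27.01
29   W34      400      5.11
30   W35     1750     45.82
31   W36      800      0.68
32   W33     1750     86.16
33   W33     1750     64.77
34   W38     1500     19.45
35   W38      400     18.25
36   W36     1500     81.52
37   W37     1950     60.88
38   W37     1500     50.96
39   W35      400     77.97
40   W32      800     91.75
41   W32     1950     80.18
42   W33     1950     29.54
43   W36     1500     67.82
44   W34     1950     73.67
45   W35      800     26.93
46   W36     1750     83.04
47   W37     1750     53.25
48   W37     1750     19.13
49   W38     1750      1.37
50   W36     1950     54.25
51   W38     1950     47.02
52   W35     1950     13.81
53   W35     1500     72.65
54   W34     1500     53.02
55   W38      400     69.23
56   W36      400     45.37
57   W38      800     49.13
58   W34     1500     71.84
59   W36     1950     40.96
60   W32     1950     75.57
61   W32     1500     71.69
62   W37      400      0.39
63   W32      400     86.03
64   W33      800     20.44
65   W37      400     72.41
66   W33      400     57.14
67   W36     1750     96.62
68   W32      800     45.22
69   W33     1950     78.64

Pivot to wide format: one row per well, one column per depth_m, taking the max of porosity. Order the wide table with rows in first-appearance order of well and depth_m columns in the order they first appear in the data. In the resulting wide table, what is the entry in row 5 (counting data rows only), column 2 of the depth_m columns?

96.01

With rows in first-appearance order of well, row 5 is well=W34. depth_m columns in first-appearance order: 1500, 800, 400, 1750, 1950; column 2 is 800.
Long rows with well=W34, depth_m=800: max(48.74, 96.01) = 96.01.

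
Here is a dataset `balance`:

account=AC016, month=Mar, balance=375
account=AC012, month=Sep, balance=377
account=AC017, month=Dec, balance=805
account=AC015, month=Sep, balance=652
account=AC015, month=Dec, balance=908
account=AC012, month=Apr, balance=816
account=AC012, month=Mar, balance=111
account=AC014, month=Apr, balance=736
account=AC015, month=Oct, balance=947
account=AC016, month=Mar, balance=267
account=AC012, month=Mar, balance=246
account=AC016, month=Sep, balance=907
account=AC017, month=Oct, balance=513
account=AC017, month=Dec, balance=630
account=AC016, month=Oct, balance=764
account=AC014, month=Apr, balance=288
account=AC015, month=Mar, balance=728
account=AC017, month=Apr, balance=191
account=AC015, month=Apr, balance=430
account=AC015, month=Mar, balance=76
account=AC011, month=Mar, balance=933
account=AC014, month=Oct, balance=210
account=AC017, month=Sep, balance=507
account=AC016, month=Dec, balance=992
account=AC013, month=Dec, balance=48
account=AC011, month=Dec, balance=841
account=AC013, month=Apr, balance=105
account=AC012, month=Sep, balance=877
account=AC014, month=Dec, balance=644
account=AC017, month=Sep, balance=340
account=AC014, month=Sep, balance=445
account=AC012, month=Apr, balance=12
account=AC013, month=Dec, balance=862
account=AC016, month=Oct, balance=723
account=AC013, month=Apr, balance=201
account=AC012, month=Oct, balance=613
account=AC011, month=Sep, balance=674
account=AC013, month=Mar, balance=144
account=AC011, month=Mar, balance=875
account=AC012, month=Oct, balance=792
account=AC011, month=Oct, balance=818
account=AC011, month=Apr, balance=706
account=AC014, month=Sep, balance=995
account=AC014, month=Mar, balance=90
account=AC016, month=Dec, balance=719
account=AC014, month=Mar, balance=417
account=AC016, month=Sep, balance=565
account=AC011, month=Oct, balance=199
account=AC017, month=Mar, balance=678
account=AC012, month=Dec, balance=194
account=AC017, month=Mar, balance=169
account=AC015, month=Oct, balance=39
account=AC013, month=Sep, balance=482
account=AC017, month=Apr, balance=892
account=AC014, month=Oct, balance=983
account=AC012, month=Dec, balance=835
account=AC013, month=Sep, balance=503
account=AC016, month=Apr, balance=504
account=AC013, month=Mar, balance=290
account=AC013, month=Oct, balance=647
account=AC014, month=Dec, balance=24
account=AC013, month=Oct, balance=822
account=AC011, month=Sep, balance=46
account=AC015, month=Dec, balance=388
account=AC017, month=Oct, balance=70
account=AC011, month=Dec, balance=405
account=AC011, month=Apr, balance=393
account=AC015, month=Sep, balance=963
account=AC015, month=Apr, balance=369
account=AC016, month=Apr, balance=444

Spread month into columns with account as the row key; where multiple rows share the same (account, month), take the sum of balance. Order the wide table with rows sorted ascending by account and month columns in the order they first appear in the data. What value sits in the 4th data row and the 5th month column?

With rows sorted ascending by account, row 4 is account=AC014. month columns in first-appearance order: Mar, Sep, Dec, Apr, Oct; column 5 is Oct.
Long rows with account=AC014, month=Oct: 210 + 983 = 1193.

1193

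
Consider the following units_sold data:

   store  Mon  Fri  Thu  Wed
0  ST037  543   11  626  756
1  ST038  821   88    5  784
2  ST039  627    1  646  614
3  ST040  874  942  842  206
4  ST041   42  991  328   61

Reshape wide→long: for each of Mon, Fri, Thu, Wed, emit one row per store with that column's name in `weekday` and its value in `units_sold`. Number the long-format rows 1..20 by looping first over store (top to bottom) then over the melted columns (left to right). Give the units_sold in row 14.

20 rows total (5 × 4). Row 14: index ⌊(14-1)/4⌋ = 3 into store → ST040; (14-1) mod 4 = 1 into the melted columns → Fri.
So row 14 is (ST040, Fri, 942); units_sold = 942.

942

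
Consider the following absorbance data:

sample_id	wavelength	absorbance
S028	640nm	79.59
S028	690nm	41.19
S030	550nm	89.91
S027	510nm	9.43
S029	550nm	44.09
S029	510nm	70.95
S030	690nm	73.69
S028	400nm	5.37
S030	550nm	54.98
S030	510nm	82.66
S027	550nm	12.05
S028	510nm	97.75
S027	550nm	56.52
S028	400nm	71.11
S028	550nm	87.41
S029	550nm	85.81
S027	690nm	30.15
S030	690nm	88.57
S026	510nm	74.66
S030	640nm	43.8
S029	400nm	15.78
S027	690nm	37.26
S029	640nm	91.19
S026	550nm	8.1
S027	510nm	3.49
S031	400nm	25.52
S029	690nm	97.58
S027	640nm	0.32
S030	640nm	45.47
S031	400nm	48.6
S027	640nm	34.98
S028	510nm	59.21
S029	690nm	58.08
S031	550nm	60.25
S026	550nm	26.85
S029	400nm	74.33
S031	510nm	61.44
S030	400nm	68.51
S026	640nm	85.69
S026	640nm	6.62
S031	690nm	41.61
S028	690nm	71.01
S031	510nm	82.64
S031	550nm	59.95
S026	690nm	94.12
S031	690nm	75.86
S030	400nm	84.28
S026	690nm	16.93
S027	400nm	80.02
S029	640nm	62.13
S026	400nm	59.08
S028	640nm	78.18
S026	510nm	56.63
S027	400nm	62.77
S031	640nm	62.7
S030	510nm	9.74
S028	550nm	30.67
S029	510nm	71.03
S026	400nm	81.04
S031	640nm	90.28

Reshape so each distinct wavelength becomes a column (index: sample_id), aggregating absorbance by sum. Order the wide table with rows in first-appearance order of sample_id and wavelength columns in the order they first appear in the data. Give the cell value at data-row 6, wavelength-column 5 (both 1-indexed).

With rows in first-appearance order of sample_id, row 6 is sample_id=S031. wavelength columns in first-appearance order: 640nm, 690nm, 550nm, 510nm, 400nm; column 5 is 400nm.
Long rows with sample_id=S031, wavelength=400nm: 25.52 + 48.6 = 74.12.

74.12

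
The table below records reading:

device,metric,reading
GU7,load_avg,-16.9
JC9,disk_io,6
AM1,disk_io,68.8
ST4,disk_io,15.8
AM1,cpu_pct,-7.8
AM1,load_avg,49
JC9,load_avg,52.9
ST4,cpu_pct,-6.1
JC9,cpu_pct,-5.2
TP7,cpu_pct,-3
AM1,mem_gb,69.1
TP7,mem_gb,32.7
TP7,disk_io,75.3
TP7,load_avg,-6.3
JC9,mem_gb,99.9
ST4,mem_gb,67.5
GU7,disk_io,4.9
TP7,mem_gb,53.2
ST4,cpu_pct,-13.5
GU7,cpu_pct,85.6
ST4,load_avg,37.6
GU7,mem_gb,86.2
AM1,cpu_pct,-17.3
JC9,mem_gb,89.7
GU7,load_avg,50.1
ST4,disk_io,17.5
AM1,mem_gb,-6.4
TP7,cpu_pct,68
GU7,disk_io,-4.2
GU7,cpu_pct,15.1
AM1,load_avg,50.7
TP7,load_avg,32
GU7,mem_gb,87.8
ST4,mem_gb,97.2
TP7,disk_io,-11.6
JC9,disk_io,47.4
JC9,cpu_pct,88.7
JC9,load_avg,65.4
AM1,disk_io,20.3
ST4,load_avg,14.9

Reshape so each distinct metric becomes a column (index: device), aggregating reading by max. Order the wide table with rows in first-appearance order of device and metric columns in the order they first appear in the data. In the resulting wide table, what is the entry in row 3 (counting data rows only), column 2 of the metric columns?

With rows in first-appearance order of device, row 3 is device=AM1. metric columns in first-appearance order: load_avg, disk_io, cpu_pct, mem_gb; column 2 is disk_io.
Long rows with device=AM1, metric=disk_io: max(68.8, 20.3) = 68.8.

68.8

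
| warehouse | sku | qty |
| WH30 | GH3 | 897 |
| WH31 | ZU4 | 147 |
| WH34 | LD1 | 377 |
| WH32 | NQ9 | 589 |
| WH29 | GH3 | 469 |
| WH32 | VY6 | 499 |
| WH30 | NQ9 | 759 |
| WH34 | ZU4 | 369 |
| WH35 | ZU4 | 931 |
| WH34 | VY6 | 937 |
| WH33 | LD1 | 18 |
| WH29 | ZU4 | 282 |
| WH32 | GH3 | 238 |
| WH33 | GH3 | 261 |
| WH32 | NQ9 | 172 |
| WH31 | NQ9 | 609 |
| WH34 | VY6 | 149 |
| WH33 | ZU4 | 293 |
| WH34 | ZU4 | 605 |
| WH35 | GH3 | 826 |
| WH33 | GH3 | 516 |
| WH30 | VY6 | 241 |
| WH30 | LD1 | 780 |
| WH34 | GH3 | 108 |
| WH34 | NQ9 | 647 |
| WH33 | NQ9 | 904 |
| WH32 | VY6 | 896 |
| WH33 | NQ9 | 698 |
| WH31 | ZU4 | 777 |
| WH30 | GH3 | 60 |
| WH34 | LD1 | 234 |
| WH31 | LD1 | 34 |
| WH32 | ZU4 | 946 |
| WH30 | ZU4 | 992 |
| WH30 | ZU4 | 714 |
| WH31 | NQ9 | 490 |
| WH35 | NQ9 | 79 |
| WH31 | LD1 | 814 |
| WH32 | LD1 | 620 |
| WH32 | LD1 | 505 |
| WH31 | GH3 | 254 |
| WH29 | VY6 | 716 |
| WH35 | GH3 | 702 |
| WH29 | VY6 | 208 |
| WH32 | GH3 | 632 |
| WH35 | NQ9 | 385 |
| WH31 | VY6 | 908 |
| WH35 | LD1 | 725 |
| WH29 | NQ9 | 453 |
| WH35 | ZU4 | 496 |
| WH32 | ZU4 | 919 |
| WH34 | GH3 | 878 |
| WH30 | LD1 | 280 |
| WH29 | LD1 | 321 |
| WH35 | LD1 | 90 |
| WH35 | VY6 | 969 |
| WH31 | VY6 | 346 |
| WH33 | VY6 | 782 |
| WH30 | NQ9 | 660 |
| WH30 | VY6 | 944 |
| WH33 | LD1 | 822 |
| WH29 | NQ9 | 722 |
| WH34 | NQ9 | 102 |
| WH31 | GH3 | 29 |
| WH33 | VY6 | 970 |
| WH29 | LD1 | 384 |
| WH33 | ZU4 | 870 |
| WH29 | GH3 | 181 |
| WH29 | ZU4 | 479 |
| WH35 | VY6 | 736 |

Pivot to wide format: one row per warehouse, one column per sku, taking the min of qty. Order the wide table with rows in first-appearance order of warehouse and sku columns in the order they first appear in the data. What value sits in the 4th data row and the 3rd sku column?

With rows in first-appearance order of warehouse, row 4 is warehouse=WH32. sku columns in first-appearance order: GH3, ZU4, LD1, NQ9, VY6; column 3 is LD1.
Long rows with warehouse=WH32, sku=LD1: min(620, 505) = 505.

505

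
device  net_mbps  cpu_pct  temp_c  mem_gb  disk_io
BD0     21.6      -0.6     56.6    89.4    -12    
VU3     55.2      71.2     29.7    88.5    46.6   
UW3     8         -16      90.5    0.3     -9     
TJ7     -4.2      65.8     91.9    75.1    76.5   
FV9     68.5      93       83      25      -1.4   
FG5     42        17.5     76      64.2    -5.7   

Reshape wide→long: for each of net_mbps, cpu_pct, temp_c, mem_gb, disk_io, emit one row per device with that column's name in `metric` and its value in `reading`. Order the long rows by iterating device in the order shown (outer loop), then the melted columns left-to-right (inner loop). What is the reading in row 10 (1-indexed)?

46.6

30 rows total (6 × 5). Row 10: index ⌊(10-1)/5⌋ = 1 into device → VU3; (10-1) mod 5 = 4 into the melted columns → disk_io.
So row 10 is (VU3, disk_io, 46.6); reading = 46.6.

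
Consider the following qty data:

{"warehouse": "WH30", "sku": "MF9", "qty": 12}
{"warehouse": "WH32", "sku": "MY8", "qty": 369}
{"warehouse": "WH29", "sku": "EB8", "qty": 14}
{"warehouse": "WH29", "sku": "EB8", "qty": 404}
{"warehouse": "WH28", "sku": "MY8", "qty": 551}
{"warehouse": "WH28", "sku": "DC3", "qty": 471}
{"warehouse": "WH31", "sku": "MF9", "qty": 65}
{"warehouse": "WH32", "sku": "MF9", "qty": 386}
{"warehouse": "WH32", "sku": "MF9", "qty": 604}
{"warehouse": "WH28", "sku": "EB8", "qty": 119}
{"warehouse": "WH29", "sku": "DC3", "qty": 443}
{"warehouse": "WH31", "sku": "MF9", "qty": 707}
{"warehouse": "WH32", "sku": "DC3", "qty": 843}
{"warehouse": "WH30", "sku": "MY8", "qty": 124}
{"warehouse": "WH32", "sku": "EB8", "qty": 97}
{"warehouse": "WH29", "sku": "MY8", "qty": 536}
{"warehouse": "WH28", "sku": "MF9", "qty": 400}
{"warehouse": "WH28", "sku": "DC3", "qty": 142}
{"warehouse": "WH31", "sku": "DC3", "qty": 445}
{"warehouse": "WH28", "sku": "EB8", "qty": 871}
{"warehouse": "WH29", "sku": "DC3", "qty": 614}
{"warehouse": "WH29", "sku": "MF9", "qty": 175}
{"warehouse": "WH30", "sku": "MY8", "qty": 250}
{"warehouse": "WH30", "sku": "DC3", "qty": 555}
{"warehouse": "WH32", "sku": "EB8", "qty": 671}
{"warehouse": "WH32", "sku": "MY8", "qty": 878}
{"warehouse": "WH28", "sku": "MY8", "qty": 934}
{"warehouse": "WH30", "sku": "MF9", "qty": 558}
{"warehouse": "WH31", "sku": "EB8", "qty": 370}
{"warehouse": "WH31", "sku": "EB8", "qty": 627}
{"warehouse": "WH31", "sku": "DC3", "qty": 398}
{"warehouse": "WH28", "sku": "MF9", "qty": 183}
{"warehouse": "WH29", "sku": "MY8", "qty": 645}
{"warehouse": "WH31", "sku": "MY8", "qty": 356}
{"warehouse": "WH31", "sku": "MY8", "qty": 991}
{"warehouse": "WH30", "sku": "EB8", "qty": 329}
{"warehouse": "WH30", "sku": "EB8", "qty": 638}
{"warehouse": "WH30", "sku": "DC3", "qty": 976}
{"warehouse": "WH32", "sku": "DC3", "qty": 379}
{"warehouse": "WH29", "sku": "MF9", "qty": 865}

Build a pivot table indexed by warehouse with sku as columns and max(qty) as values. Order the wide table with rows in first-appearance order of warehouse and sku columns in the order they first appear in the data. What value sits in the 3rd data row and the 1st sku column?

With rows in first-appearance order of warehouse, row 3 is warehouse=WH29. sku columns in first-appearance order: MF9, MY8, EB8, DC3; column 1 is MF9.
Long rows with warehouse=WH29, sku=MF9: max(175, 865) = 865.

865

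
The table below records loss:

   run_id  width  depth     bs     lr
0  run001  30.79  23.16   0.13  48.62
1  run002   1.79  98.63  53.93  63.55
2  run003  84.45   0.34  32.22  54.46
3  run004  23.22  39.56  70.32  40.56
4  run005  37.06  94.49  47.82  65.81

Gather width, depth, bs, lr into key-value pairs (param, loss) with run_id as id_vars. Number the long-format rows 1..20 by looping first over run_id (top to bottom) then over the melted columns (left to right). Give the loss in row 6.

20 rows total (5 × 4). Row 6: index ⌊(6-1)/4⌋ = 1 into run_id → run002; (6-1) mod 4 = 1 into the melted columns → depth.
So row 6 is (run002, depth, 98.63); loss = 98.63.

98.63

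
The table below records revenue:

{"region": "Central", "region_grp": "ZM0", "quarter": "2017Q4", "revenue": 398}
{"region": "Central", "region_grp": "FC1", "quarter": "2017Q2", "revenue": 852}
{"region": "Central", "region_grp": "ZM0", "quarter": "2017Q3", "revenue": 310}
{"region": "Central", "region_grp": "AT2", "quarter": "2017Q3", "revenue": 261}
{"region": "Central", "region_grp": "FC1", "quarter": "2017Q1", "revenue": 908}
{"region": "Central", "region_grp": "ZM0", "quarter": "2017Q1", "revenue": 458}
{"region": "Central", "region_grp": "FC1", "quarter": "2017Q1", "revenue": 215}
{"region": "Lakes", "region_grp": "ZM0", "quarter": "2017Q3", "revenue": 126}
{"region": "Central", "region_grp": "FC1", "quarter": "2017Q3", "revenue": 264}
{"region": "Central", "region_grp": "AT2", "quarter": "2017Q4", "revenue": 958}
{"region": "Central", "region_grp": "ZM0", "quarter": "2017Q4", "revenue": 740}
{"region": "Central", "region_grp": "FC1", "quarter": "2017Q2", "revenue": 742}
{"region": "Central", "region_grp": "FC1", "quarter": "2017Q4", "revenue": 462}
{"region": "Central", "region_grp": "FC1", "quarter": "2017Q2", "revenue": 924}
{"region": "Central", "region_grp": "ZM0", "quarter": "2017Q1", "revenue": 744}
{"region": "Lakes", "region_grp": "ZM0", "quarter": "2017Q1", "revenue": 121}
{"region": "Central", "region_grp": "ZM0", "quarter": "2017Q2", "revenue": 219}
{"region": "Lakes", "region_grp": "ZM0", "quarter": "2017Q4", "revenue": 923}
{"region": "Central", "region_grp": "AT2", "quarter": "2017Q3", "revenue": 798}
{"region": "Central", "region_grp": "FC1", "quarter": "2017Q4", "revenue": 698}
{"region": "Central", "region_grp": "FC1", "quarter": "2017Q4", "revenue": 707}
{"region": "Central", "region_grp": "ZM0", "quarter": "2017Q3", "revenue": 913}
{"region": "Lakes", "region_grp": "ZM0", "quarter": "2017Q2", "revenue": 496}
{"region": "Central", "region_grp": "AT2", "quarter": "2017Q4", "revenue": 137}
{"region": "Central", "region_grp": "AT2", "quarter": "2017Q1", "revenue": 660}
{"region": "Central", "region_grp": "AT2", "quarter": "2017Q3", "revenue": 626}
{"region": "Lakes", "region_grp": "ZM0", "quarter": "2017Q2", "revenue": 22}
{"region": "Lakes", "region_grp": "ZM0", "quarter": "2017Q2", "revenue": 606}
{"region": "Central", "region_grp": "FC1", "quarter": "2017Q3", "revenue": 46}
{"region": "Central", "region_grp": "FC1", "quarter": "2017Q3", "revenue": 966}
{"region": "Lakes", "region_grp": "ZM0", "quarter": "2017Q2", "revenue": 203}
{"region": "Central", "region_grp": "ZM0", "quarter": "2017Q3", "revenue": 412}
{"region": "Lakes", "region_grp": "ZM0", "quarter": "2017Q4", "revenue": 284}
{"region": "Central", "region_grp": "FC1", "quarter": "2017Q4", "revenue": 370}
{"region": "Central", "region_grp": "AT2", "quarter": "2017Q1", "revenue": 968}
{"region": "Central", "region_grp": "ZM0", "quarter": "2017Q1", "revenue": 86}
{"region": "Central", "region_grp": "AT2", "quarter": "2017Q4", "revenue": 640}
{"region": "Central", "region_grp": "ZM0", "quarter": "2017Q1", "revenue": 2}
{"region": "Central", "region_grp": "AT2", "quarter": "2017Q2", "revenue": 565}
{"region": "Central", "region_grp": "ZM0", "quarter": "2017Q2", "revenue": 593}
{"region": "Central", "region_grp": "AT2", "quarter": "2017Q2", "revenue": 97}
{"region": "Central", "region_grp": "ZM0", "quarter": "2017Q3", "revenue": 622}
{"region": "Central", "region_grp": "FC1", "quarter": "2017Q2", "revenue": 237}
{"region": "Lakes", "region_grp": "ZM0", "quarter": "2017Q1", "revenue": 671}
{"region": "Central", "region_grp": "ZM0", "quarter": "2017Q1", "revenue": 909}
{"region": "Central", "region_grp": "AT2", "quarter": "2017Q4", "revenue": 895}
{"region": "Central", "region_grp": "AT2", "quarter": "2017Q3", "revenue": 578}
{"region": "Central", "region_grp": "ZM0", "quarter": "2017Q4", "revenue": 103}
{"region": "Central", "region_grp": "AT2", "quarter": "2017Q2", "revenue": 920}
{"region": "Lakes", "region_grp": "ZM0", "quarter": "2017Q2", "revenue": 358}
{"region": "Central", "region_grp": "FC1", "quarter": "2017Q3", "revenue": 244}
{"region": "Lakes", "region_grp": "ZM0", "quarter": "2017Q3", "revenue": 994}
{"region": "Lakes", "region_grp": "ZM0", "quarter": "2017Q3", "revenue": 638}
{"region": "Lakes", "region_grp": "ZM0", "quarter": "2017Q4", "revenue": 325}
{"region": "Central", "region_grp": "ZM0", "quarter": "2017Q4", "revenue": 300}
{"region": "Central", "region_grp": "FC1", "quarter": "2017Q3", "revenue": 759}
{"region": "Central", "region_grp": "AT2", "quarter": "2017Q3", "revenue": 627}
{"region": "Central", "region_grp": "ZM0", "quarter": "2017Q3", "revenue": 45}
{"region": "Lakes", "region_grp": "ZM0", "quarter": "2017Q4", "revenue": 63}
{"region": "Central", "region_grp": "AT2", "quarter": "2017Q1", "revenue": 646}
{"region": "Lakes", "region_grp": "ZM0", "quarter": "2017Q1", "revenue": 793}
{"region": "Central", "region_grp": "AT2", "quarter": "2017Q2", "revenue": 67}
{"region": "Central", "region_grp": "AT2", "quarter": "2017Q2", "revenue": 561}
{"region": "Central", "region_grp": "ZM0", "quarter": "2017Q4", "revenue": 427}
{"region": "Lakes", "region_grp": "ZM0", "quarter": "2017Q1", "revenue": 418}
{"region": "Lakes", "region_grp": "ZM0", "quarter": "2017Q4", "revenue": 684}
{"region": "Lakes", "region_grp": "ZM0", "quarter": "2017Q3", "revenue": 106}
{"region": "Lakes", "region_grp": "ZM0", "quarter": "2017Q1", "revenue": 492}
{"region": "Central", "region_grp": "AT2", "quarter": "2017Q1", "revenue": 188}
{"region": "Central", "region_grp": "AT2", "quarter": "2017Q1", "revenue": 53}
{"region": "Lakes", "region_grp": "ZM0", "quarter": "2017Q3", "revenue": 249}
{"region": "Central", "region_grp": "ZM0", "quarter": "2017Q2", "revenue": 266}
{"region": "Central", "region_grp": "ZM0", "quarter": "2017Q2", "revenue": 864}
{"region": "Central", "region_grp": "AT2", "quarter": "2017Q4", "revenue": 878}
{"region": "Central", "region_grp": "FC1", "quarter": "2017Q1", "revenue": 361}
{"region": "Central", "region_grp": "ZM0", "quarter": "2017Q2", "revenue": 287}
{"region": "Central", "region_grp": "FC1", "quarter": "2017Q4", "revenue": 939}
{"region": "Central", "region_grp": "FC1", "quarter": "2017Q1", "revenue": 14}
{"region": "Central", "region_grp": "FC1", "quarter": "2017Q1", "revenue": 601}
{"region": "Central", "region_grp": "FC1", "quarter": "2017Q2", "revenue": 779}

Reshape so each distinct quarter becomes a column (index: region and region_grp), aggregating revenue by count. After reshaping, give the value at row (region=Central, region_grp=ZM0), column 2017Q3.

5

Rows with region=Central, region_grp=ZM0 and quarter=2017Q3: revenue values are 310, 913, 412, 622, 45.
5 rows match — count = 5.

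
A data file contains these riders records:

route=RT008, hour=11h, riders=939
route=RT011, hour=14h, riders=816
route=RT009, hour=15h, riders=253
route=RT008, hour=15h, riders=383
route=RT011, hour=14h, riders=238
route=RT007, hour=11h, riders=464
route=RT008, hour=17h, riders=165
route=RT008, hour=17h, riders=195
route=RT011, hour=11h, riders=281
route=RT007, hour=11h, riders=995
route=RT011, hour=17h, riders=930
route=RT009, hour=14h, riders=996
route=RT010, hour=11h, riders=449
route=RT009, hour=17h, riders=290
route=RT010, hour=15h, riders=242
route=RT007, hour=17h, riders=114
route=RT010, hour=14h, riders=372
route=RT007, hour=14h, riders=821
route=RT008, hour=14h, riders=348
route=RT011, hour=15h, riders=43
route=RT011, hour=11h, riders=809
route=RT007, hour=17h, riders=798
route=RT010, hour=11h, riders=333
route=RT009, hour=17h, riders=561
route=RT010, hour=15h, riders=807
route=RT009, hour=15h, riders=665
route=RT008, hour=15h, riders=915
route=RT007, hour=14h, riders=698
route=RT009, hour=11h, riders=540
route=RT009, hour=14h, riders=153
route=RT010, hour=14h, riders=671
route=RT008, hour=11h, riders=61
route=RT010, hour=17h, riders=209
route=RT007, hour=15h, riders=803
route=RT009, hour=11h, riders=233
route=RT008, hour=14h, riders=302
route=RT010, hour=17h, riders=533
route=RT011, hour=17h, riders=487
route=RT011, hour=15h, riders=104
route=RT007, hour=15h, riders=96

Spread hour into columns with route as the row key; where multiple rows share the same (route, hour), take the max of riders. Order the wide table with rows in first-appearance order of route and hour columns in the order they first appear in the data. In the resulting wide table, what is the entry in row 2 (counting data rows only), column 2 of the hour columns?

816

With rows in first-appearance order of route, row 2 is route=RT011. hour columns in first-appearance order: 11h, 14h, 15h, 17h; column 2 is 14h.
Long rows with route=RT011, hour=14h: max(816, 238) = 816.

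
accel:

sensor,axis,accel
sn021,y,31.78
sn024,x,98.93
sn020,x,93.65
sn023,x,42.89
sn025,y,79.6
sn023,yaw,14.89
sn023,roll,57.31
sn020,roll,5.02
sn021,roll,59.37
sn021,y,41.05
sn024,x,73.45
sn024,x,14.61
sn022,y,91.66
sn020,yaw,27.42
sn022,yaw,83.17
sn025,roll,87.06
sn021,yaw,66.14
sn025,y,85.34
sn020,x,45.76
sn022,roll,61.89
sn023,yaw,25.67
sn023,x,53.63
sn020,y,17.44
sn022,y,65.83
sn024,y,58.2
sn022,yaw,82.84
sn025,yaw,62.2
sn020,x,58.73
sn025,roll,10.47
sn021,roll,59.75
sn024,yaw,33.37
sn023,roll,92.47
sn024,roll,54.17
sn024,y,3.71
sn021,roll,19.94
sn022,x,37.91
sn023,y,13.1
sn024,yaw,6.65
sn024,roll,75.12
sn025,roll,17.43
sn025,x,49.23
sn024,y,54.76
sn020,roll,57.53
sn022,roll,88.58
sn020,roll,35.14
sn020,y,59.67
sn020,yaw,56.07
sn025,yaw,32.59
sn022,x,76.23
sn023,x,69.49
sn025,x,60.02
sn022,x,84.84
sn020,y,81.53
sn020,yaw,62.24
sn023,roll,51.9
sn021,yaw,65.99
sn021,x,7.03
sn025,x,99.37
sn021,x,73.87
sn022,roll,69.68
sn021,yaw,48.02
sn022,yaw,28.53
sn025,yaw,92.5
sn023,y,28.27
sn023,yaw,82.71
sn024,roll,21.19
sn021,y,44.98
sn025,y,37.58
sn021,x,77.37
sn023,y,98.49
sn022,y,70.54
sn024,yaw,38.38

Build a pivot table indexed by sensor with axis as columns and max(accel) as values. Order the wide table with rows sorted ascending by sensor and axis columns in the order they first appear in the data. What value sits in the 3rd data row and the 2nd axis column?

84.84

With rows sorted ascending by sensor, row 3 is sensor=sn022. axis columns in first-appearance order: y, x, yaw, roll; column 2 is x.
Long rows with sensor=sn022, axis=x: max(37.91, 76.23, 84.84) = 84.84.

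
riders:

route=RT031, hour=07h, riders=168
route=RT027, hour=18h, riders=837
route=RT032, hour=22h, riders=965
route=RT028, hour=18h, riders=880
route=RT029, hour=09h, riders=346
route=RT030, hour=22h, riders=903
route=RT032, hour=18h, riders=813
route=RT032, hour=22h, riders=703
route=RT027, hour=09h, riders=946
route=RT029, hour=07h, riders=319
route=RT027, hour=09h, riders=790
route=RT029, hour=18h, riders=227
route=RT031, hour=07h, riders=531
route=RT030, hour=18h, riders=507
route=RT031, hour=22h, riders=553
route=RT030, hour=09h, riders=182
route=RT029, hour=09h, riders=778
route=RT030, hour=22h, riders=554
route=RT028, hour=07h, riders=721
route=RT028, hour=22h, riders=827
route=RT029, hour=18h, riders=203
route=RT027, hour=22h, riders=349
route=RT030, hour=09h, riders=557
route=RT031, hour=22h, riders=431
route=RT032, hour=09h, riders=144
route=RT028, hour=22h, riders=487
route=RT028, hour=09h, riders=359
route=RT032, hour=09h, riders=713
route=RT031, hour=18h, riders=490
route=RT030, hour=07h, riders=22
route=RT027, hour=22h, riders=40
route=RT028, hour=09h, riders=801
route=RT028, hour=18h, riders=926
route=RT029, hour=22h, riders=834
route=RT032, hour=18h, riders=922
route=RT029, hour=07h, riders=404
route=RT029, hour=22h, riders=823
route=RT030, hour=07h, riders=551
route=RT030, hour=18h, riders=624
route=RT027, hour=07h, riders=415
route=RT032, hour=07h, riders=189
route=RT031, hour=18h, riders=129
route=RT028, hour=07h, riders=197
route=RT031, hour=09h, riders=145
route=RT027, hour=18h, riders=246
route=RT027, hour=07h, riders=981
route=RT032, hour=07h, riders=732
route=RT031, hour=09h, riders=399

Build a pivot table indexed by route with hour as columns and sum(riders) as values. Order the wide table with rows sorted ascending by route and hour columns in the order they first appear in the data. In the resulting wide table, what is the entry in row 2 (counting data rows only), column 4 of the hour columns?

1160

With rows sorted ascending by route, row 2 is route=RT028. hour columns in first-appearance order: 07h, 18h, 22h, 09h; column 4 is 09h.
Long rows with route=RT028, hour=09h: 359 + 801 = 1160.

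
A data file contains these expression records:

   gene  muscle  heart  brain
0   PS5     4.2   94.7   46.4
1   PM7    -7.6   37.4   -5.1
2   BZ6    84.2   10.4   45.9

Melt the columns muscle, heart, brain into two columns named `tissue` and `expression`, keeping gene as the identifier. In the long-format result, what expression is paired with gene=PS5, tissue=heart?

94.7

Unpivoting turns each (gene, wide-column) pair into one long row.
The wide cell at row PS5, column heart holds 94.7, so the long row (PS5, heart) has expression=94.7.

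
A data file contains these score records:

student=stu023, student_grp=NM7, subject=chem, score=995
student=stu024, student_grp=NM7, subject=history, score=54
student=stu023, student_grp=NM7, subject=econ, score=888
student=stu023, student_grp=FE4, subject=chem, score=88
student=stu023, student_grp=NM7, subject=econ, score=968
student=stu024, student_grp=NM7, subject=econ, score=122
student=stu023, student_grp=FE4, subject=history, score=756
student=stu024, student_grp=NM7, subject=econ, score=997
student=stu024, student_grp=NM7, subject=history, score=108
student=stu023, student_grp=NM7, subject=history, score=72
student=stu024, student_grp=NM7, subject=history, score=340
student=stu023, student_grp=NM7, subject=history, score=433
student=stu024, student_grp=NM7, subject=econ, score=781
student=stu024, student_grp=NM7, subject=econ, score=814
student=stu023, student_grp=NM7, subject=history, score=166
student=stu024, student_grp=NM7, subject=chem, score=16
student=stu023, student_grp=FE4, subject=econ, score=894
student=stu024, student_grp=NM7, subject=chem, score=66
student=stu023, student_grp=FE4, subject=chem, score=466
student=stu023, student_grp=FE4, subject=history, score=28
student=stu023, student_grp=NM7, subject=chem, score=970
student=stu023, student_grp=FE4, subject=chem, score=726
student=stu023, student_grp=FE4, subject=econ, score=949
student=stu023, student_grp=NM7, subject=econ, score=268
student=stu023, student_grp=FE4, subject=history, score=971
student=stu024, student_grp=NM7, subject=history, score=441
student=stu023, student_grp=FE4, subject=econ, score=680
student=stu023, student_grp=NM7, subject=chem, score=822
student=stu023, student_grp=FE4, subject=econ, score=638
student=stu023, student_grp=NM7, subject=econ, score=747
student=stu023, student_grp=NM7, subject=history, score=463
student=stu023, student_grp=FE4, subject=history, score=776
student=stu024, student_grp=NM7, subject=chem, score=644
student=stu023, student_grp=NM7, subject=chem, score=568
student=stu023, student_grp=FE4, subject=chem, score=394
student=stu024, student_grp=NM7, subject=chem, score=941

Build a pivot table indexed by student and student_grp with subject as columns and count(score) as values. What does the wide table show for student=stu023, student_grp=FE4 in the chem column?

Rows with student=stu023, student_grp=FE4 and subject=chem: score values are 88, 466, 726, 394.
4 rows match — count = 4.

4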